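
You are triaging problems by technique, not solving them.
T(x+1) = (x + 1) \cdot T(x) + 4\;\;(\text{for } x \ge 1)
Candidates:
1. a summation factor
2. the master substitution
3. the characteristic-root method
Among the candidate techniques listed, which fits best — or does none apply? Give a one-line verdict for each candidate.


Verdict: a summation factor — rescale the sequence by the product of the weights x + 1 so far — the recurrence collapses to a plain running sum.
- a summation factor — yes — fits the structure here.
- the master substitution: the recursion steps by a constant offset, so exponential reindexing is pointless.
- the characteristic-root method: an index-dependent weight blocks the pure exponential ansatz.


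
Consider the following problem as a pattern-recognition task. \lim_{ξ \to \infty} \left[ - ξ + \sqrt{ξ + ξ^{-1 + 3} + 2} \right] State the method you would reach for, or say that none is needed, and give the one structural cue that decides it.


Method: conjugate multiplication — turning the difference into a conjugate-rationalized ratio makes the limit readable.


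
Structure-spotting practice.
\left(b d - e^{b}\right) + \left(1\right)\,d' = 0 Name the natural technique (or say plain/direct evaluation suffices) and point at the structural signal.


Best approach: a linear integrating factor — first power of d, nonzero forcing: the integrating-factor recipe applies verbatim with p = b.


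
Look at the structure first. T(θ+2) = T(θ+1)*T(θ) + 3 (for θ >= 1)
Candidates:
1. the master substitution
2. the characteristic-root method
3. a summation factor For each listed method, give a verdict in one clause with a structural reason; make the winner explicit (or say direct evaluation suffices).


Verdict: no special technique — the recurrence is nonlinear in the sequence terms; no linear-recurrence method fits it as written — one iterates or studies it directly.
- the master substitution — no fixed divisor shrinks the index between calls.
- the characteristic-root method — nonlinearity rules out exponential-mode superposition from the start.
- a summation factor: the recursion is nonlinear — outside the first-order linear family a summation factor addresses.


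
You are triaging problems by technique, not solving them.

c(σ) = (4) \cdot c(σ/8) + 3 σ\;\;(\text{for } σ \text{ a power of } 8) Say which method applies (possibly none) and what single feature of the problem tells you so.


Verdict: the master substitution — the argument contracts 8-fold per step: reindex σ exponentially and solve the linear recurrence in the new index.


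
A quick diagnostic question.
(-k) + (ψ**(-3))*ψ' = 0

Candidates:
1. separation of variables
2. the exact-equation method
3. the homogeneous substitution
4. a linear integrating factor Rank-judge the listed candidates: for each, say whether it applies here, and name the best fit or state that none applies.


Technique: separation of variables — all dependence on the two variables factors apart, the defining separable shape.
- separation of variables — applies; the problem has the shape this method handles.
- the exact-equation method — with no real cross-dependence between the variables, the exact-equation machinery is a detour rather than the natural reading.
- the homogeneous substitution — the slope is not a function of the ratio of the variables alone.
- a linear integrating factor — a nonlinear term in the unknown puts this outside the integrating-factor template.


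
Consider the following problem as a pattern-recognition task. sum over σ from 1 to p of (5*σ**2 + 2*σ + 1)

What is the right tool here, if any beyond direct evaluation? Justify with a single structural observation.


Method: no special technique — the summand is a plain polynomial in σ (expanding first if it arrives factored); standard power-sum formulas evaluate it term by term.


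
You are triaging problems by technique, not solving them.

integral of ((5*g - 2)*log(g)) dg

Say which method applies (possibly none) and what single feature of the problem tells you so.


Diagnosis: integration by parts — with u = log(g) the logarithm disappears after one differentiation, leaving a power-rule integral.


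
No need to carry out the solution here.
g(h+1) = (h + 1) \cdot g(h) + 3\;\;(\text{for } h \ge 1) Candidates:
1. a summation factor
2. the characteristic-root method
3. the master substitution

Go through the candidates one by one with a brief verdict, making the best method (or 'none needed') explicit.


Diagnosis: a summation factor — rescale the sequence by the product of the weights h + 1 so far — the recurrence collapses to a plain running sum.
- a summation factor — applies; the problem has the shape this method handles.
- the characteristic-root method: the coefficients vary with the index, breaking the constant-coefficient structure the method needs.
- the master substitution: with no divided-index recursive call, reindexing by powers of a base buys nothing.


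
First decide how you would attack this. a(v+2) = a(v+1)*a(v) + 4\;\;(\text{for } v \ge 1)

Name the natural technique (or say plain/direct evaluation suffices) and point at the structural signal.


Diagnosis: no special technique — this one you iterate or analyze qualitatively: the nonlinearity defeats linear solution methods.


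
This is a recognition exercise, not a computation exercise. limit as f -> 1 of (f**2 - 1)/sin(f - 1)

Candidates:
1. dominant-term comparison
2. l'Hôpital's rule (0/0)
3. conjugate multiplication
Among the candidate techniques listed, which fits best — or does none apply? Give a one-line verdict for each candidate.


Method: l'Hôpital's rule (0/0) — plug in 1: top and bottom both hit zero, so differentiate each and retry. Known elementary limits would finish this too — the rule just bypasses the case analysis.
- dominant-term comparison — no dominant-degree comparison decides it.
- l'Hôpital's rule (0/0) — yes, a natural case for it.
- conjugate multiplication — multiplying by a conjugate would not remove any indeterminacy here.


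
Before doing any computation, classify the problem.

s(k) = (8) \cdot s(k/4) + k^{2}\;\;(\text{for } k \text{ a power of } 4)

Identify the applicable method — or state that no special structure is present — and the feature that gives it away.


Method: the master substitution — the argument shrinks by the factor 4, so measure the index on a logarithmic scale and the recursion becomes a shift.


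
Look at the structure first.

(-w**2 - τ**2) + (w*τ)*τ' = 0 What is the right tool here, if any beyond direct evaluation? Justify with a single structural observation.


Verdict: the homogeneous substitution — the slope's numerator and denominator have matching total degree, so it depends only on τ/w and the ratio substitution collapses it. A Bernoulli rewrite works here as the equation stands — the homogeneous substitution is the more immediate reading.


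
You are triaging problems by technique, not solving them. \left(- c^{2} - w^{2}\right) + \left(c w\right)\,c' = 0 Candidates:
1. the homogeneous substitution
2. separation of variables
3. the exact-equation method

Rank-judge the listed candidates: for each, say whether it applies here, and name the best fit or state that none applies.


Technique: the homogeneous substitution — the slope's numerator and denominator share total degree; set v = c/w and the equation drops to separable form. A Bernoulli substitution is a fair alternative on this equation directly; the homogeneous reading takes it as given.
- the homogeneous substitution — yes, a natural case for it.
- separation of variables: no division isolates the independent variable from the unknown.
- the exact-equation method — exactness fails on the nose — the mixed partials do not match.


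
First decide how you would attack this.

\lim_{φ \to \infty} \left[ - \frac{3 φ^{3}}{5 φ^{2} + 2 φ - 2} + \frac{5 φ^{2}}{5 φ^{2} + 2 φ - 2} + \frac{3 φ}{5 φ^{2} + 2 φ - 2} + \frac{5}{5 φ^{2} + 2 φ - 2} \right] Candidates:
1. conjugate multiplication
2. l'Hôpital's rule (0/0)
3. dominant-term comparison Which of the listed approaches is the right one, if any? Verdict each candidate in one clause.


Technique: dominant-term comparison — divide through by the highest power of φ; every lower-order term dies and the dominant terms decide the limit.
- conjugate multiplication: there is no infinity-minus-infinity radical difference to rationalize.
- l'Hôpital's rule (0/0) — viewed as a single quotient this runs to ∞/∞, not the 0/0 clash this candidate addresses; an at-infinity variant of the rule would resolve it, but comparing leading growth reads the answer without differentiating.
- dominant-term comparison — applies; the problem has the shape this method handles.


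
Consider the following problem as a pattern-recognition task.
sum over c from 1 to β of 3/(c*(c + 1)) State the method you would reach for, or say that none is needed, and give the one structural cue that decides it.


Diagnosis: telescoping — the denominator's roots in 3/(c*(c + 1)) sit an integer apart: decomposition produces a self-cancelling chain.


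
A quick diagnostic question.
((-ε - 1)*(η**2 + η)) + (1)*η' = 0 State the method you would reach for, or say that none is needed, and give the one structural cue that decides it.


Verdict: separation of variables — solved for the derivative, the right side splits multiplicatively into a function of each variable alone — divide and integrate each side. A Bernoulli rewrite would carry it as the equation stands — separating the variables needs no rearrangement either.


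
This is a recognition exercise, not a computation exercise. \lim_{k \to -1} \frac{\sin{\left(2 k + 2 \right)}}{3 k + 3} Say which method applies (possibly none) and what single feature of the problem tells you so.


Best approach: l'Hôpital's rule (0/0) — plug in -1: top and bottom both hit zero, so differentiate each and retry. Known elementary limits would finish this too — the rule just bypasses the case analysis.


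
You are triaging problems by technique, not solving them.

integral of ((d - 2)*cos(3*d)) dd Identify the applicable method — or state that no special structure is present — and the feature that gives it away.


Best approach: integration by parts — a polynomial factor d - 2 multiplies cos(3*d); differentiating d - 2 lowers its degree while cos(3*d) integrates cleanly, so parts wins.


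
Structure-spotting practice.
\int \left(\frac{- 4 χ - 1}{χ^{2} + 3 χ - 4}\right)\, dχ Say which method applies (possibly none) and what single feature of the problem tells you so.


Diagnosis: partial fractions — rational integrand, reducible denominator χ^{2} + 3 χ - 4: decompose first, integrate second.


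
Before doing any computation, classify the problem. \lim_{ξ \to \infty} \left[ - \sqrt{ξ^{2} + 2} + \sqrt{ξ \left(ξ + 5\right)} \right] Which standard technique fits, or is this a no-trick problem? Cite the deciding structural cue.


Best approach: conjugate multiplication — the ∞ − ∞ radical form is the exact trigger for the conjugate maneuver.


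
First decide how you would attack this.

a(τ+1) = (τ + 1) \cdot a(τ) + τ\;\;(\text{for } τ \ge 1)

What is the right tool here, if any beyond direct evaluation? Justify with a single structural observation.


Method: a summation factor — an index-dependent multiplier τ + 1 rules out characteristic roots; a summation factor converts it to a pure difference.


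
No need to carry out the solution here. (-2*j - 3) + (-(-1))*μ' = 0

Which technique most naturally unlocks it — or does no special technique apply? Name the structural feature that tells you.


Best approach: no special technique — solved for the derivative, no μ appears — this is antidifferentiation in j wearing ODE clothing.


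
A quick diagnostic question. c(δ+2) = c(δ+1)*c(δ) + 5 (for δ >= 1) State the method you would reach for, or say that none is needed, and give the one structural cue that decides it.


Verdict: no special technique — this one you iterate or analyze qualitatively: the nonlinearity defeats linear solution methods.


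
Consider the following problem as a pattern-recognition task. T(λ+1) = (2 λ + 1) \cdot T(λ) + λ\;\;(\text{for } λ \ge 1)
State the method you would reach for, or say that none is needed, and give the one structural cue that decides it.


Diagnosis: a summation factor — one-term recursion with variable weight 2 λ + 1 is solved by product normalization, not by root-finding.


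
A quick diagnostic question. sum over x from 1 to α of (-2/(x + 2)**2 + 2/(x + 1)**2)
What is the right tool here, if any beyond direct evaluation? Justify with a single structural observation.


Technique: telescoping — the summand is 2/(x + 1)**2 minus the same expression shifted by one, so consecutive terms cancel in pairs.


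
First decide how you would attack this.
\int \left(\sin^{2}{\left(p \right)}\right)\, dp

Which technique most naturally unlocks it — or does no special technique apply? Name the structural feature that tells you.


Technique: a trigonometric identity — the even exponent on \sin^{2}{\left(p \right)} signals one move: rewrite via cos of the doubled angle.


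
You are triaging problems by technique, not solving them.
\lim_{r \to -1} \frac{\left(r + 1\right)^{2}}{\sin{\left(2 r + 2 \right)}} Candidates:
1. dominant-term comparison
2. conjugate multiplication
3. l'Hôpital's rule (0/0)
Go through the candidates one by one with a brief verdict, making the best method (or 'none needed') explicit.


Verdict: l'Hôpital's rule (0/0) — plug in -1: top and bottom both hit zero, so differentiate each and retry. Expanding numerator and denominator to first order gives the same value — the rule automates exactly that.
- dominant-term comparison: no ranking of term growth rates resolves the limit here.
- conjugate multiplication: no difference of divergent radicals appears, so rationalizing has nothing to cancel.
- l'Hôpital's rule (0/0): applicable, and directly so.


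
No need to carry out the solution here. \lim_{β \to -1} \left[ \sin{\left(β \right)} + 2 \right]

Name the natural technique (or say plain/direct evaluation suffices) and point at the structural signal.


Technique: no special technique — the function is continuous at -1; evaluation is itself the limit, no machinery required.


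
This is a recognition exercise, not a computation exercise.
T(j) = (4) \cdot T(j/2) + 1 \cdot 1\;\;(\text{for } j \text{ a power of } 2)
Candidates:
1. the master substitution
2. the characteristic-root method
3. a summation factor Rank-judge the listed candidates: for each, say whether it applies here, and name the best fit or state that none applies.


Technique: the master substitution — the argument contracts 2-fold per step: reindex j exponentially and solve the linear recurrence in the new index.
- the master substitution: yes — fits the structure here.
- the characteristic-root method — a divided-index call is not the fixed-shift linear shape that characteristic roots solve.
- a summation factor — the recursion divides its index rather than shifting it — there is no previous-term chain for a summation factor to telescope.


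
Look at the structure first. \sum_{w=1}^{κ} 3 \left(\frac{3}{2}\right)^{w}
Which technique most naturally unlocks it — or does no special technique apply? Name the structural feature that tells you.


Diagnosis: the geometric series formula — each summand is the previous one scaled by \frac{3}{2}; that constant multiplier is itself the geometric structure.


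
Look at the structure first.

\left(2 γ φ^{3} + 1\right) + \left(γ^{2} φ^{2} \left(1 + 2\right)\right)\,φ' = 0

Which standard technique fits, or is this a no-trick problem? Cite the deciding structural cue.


Method: the exact-equation method — equality of cross partials is the green light — assemble the potential function term by term.


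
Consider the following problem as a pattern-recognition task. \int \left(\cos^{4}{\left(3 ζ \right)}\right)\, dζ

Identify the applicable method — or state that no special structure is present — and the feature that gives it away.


Method: a trigonometric identity — apply power reduction to \cos^{4}{\left(3 ζ \right)}; each application halves the trigonometric degree.


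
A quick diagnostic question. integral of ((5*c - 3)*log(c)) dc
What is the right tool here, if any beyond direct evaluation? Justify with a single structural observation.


Method: integration by parts — the logarithm log(c) wants to be differentiated, not integrated; parts makes that legal.


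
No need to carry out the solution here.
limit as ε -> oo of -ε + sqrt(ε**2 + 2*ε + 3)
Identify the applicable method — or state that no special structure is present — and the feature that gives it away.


Diagnosis: conjugate multiplication — infinity minus infinity with a radical in play — multiply by the conjugate so the divergences of sqrt(ε**2 + 2*ε + 3) and ε annihilate.


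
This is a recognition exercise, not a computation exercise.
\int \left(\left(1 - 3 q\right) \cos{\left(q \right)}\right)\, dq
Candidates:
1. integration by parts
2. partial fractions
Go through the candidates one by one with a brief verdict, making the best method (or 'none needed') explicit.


Method: integration by parts — the integrand splits as 1 - 3 q times \cos{\left(q \right)} — repeatedly differentiating the polynomial part kills it, which is the parts ladder.
- integration by parts — a fit — the right tool for this form.
- partial fractions: the expression is not a ratio of polynomials that decomposes further.


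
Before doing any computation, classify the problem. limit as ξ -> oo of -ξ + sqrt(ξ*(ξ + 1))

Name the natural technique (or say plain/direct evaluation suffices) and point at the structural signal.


Technique: conjugate multiplication — neither sqrt(ξ*(ξ + 1)) nor ξ converges alone, so rewrite their difference as a conjugate-rationalized quotient first.


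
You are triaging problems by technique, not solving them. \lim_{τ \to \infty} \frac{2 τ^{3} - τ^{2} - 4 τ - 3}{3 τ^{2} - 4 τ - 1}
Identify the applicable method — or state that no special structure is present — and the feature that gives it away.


Best approach: dominant-term comparison — at large τ only the top-degree terms survive; compare the leading terms and the limit falls out. l'Hôpital's at-infinity variant applies to the expression viewed as a single quotient; the leading-term comparison is the direct route.


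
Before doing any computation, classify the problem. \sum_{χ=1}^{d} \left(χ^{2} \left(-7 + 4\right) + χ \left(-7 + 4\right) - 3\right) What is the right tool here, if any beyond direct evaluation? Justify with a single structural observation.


Method: no special technique — recognize the absence of structure: constant-multiple powers of χ summed plainly, no special method required.


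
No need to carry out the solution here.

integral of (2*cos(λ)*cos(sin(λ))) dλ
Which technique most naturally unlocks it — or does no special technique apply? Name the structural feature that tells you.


Diagnosis: u-substitution — everything non-trivial happens through the inner expression sin(λ), and its derivative accounts for the remaining factor up to a constant, so set u = sin(λ).


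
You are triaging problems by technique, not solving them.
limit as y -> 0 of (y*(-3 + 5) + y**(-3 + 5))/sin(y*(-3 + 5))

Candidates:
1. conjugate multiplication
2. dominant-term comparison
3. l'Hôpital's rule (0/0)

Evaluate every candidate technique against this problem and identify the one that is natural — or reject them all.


Verdict: l'Hôpital's rule (0/0) — the 0/0 form at 0 is the signature situation for l'Hôpital's rule. Known elementary limits would finish this too — the rule just bypasses the case analysis.
- conjugate multiplication — there are no radicals in tension whose conjugate would simplify matters.
- dominant-term comparison: no ranking of term growth rates resolves the limit here.
- l'Hôpital's rule (0/0): applies; the problem has the shape this method handles.


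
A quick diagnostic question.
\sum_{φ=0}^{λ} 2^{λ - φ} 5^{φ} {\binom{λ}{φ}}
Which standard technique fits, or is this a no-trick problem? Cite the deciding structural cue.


Technique: the binomial theorem — terms weighting {\binom{λ}{φ}} against matched powers of 5 and 2 reassemble into (5 + 2)^λ by the binomial theorem.


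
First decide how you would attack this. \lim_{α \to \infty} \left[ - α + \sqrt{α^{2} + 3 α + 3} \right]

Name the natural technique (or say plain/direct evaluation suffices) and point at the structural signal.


Best approach: conjugate multiplication — turning the difference into a conjugate-rationalized ratio makes the limit readable.


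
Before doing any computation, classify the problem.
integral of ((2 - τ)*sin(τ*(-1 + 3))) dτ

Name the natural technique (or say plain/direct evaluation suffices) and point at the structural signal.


Verdict: integration by parts — a polynomial factor 2 - τ multiplies sin(τ*(-1 + 3)); differentiating 2 - τ lowers its degree while sin(τ*(-1 + 3)) integrates cleanly, so parts wins.


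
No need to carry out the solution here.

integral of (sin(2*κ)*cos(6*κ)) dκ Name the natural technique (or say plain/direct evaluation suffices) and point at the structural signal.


Method: a trigonometric identity — sin(2*κ)*cos(6*κ) mixes two frequencies; the product-to-sum identity splits it into single-frequency sinusoids.


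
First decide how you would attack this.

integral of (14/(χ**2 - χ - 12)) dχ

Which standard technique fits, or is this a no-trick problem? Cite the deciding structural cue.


Best approach: partial fractions — the denominator χ**2 - χ - 12 factors, so the quotient decomposes into elementary partial fractions term by term.


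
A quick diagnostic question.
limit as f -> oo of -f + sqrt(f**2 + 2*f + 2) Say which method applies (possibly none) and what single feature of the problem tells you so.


Best approach: conjugate multiplication — sqrt(f**2 + 2*f + 2) and f both blow up, but their difference is tame once the conjugate rationalizes it.


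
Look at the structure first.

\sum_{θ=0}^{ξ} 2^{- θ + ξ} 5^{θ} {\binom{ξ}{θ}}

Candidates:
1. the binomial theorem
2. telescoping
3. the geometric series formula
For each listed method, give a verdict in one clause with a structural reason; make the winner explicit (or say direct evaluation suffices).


Verdict: the binomial theorem — {\binom{ξ}{θ}} weighting matched powers of 5 and 2 is the expanded form of (5 + 2)^ξ — fold it back up.
- the binomial theorem — applicable, and directly so.
- telescoping: writing out consecutive terms as given produces no pairwise cancellation.
- the geometric series formula — the ratio of consecutive terms depends on the index.


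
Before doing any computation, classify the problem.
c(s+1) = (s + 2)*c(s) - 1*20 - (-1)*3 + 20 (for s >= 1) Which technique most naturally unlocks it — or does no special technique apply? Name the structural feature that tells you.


Verdict: a summation factor — because the multiplier s + 2 is index-dependent, divide through by its running product and sum the resulting differences.


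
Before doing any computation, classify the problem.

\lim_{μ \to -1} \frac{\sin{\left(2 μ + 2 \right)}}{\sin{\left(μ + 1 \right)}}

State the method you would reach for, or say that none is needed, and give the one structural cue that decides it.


Method: l'Hôpital's rule (0/0) — both numerator and denominator vanish at -1: the genuine 0/0 indeterminate that l'Hôpital exists for. A local series expansion at the point resolves it as well; the rule is the packaged version of that step.


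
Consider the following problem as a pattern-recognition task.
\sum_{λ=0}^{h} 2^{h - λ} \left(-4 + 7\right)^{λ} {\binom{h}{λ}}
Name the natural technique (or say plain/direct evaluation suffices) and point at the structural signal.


Verdict: the binomial theorem — terms weighting {\binom{h}{λ}} against matched powers of (-4 + 7) and 2 reassemble into ((-4 + 7) + 2)^h by the binomial theorem.


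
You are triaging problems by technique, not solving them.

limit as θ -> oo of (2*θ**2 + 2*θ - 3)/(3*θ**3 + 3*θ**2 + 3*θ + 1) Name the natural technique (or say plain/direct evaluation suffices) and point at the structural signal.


Best approach: dominant-term comparison — growth-rate triage: the leading powers of θ decide the limit, everything else is noise. Viewed as a single quotient this is an ∞/∞ form — an at-infinity application of l'Hôpital's rule would also resolve it; comparing leading growth reads the answer without differentiating.


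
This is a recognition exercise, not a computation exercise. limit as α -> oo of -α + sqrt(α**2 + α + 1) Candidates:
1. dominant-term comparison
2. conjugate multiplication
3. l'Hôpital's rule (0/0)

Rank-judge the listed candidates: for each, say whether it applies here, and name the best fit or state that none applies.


Diagnosis: conjugate multiplication — the difference sqrt(α**2 + α + 1) - α is an ∞ − ∞ stalemate; its conjugate partner breaks the tie.
- dominant-term comparison — this limit is not decided by comparing leading-term growth at infinity.
- conjugate multiplication: yes — fits the structure here.
- l'Hôpital's rule (0/0) — substitution produces ∞ − ∞ rather than a vanishing quotient; the rule needs a 0/0 ratio to act on.


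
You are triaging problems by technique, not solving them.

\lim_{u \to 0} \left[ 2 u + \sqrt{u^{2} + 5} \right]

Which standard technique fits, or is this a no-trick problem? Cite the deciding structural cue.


Method: no special technique — no denominator vanishes and nothing blows up at 0: direct substitution is the whole computation.


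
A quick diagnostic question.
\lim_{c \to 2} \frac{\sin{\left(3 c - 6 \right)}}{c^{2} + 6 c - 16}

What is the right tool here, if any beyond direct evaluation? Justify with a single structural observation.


Method: l'Hôpital's rule (0/0) — substituting 2 gives 0 over 0; differentiate top and bottom once and re-evaluate. The standard small-argument limits would also carry it; the rule is the systematic route.


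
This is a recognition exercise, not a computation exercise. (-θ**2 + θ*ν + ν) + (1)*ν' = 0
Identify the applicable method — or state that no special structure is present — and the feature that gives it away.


Verdict: a linear integrating factor — the unknown enters only to the first power against a nonzero forcing term — the integrating-factor template applies directly.


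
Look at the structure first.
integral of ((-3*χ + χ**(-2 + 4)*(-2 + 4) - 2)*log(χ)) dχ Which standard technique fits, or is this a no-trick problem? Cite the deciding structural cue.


Verdict: integration by parts — the presence of log(χ) against a polynomial factor is the standard differentiate-the-log setup.


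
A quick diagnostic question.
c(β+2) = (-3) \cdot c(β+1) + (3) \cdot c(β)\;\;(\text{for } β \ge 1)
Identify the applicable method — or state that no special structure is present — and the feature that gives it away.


Diagnosis: the characteristic-root method — fixed numeric weights on consecutive terms and no forcing term added: the root method in its home territory.


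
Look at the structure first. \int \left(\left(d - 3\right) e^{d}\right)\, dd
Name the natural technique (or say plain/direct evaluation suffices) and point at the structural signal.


Diagnosis: integration by parts — d - 3 dies after finitely many derivatives while e^{d} cycles under integration — the tabular/parts setup.


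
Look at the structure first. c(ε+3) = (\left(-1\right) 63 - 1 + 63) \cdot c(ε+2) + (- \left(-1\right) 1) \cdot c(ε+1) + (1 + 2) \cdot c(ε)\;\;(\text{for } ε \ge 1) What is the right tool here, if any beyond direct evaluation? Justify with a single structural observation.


Method: the characteristic-root method — every coefficient is a fixed number and the forcing is zero — substitute r^ε and read off the root equation.


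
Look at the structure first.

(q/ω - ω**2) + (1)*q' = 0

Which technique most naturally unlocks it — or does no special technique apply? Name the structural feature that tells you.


Diagnosis: a linear integrating factor — the unknown enters only to the first power against a nonzero forcing term — the integrating-factor template applies directly.


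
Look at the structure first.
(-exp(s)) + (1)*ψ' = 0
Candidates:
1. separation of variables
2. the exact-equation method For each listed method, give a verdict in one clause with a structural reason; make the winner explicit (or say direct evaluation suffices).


Best approach: no special technique — the slope is a pure function of s; integrate both sides and be done.
- separation of variables: separation is only trivially available — with the unknown absent from the slope this is a direct integration, not a separation problem.
- the exact-equation method: the unknown never enters the equation — exactness holds emptily, with nothing for the method to add.


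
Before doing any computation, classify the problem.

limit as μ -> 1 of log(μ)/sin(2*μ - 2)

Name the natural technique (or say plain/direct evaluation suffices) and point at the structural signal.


Best approach: l'Hôpital's rule (0/0) — the 0/0 form at 1 is the signature situation for l'Hôpital's rule. The standard small-argument limits would also carry it; the rule is the systematic route.


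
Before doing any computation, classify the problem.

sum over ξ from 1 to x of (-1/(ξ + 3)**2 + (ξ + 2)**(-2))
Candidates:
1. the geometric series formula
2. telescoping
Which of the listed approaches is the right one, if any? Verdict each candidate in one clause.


Best approach: telescoping — this sum is a zipper: each term contributes (ξ + 2)**(-2) and removes the next index's value, which the following term puts back, closing term by term.
- the geometric series formula — there is no constant term-to-term ratio.
- telescoping — a fit — the right tool for this form.


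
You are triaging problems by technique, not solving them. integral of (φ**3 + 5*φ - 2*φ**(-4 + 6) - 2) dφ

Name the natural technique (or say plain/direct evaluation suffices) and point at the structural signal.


Diagnosis: no special technique — nothing composite, nothing rational, nothing trigonometric — each constant-multiple power of φ integrates by the power rule alone.


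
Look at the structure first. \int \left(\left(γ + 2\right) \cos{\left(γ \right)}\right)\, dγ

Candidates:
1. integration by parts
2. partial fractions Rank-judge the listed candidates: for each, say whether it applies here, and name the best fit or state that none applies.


Technique: integration by parts — differentiate γ + 2, integrate \cos{\left(γ \right)}: each pass lowers the polynomial degree, so parts terminates.
- integration by parts: a fit — the right tool for this form.
- partial fractions — there is no rational-function structure to decompose.


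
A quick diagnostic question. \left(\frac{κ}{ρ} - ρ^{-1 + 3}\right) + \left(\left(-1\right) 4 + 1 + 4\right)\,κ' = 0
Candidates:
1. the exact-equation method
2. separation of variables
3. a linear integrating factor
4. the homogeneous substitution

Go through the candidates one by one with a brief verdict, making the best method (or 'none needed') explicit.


Method: a linear integrating factor — linear in the unknown with genuine forcing: multiply through by the exponential of the integrated coefficient and the left side closes into one derivative.
- the exact-equation method: the mixed partial derivatives differ, so the left side is not a total differential.
- separation of variables: no algebra isolates the independent variable on one side and the unknown on the other.
- a linear integrating factor — a fit — the right tool for this form.
- the homogeneous substitution: rescaling both variables together changes the slope, so no ratio substitution collapses it.


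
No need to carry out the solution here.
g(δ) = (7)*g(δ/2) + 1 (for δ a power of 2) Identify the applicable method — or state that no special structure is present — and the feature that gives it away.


Method: the master substitution — the call at δ/2 makes this multiplicative recursion; the master-style substitution converts it to additive.


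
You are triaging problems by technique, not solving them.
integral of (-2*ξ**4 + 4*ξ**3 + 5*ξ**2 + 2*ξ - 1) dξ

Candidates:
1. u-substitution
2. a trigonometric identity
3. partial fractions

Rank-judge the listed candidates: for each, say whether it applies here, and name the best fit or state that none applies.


Verdict: no special technique — scan for structure and find none: constant multiples of powers of ξ, integrate directly.
- u-substitution — any workable substitution here is cosmetic — the integrand is already in directly integrable form.
- a trigonometric identity — no sine or cosine appears, so there is nothing for a trigonometric identity to act on.
- partial fractions: the expression is not a ratio of polynomials that decomposes further.


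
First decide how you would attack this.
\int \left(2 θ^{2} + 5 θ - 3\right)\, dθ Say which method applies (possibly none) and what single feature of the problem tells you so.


Technique: no special technique — every term is a constant multiple of a power of θ; term-wise power-rule integration needs no preliminary transformation.


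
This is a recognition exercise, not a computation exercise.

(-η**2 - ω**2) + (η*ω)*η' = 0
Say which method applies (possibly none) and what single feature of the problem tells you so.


Diagnosis: the homogeneous substitution — solved for the derivative, the right side is unchanged under scaling ω and η together — it depends only on the ratio η/ω, so substitute a single ratio variable. A Bernoulli rewrite works here as the equation stands — the homogeneous substitution is the more immediate reading.


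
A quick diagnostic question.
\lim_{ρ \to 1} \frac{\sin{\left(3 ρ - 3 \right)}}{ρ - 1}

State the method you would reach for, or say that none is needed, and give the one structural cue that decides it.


Best approach: l'Hôpital's rule (0/0) — plug in 1: top and bottom both hit zero, so differentiate each and retry. Known elementary limits would finish this too — the rule just bypasses the case analysis.


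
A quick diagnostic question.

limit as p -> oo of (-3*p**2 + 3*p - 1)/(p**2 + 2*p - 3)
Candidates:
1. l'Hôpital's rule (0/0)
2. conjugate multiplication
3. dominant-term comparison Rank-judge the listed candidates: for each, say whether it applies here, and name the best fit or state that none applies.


Diagnosis: dominant-term comparison — growth-rate triage: the leading powers of p decide the limit, everything else is noise.
- l'Hôpital's rule (0/0): viewed as a single quotient this runs to ∞/∞, not the 0/0 clash this candidate addresses; an at-infinity variant of the rule would resolve it, but comparing leading growth reads the answer without differentiating.
- conjugate multiplication — rationalization has no target — no divergent radical difference appears.
- dominant-term comparison — applies; the problem has the shape this method handles.


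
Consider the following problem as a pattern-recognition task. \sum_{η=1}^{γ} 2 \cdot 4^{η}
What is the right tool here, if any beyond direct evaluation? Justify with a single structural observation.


Verdict: the geometric series formula — each summand is the previous one scaled by 4; that constant multiplier is itself the geometric structure.


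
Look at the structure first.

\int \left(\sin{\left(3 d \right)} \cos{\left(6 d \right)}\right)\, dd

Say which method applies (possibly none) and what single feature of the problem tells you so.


Best approach: a trigonometric identity — split \sin{\left(3 d \right)} \cos{\left(6 d \right)} with the angle-addition identities: the resulting sum integrates term by term.


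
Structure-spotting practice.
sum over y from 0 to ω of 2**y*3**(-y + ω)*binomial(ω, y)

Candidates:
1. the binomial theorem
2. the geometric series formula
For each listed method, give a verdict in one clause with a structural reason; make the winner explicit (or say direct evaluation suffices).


Diagnosis: the binomial theorem — binomial(ω, y) weighting matched powers of 2 and 3 is the expanded form of (2 + 3)^ω — fold it back up.
- the binomial theorem — a fit — the right tool for this form.
- the geometric series formula: the ratio of consecutive terms depends on the index.


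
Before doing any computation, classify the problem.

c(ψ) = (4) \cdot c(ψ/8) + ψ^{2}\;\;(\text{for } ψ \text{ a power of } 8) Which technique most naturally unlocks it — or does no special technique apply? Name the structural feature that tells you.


Method: the master substitution — treat m = log base 8 of ψ as the new clock: one recursion step advances m by one while ψ scales by 8.


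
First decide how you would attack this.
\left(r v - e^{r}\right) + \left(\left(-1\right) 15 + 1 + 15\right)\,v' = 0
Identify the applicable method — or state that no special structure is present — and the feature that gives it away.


Diagnosis: a linear integrating factor — the unknown enters only to the first power against a nonzero forcing term — the integrating-factor template applies directly.


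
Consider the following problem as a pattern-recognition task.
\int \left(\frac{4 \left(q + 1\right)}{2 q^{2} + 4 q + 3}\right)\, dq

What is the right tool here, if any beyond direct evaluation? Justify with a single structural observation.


Diagnosis: u-substitution — viewed as a product, the integrand is a composition evaluated at 2 q^{2} + 4 q + 3 times (a constant multiple of) that inner expression's derivative, so u = 2 q^{2} + 4 q + 3 makes it elementary.


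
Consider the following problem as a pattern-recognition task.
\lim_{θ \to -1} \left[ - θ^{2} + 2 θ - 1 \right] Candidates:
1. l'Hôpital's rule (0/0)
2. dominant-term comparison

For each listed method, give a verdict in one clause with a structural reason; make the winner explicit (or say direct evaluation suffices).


Best approach: no special technique — no vanishing denominator and no indeterminate clash at the point — evaluation is immediate.
- l'Hôpital's rule (0/0): substituting the point produces a determinate value, not a 0 over 0 clash.
- dominant-term comparison — this limit is not decided by comparing leading-term growth at infinity.


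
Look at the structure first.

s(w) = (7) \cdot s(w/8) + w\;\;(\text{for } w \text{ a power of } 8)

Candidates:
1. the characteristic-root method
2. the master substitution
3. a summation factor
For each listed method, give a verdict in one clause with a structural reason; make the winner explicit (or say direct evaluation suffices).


Technique: the master substitution — the argument shrinks by the factor 8, so measure the index on a logarithmic scale and the recursion becomes a shift.
- the characteristic-root method: the recursion divides its index rather than shifting it — outside the constant-shift family the root method covers.
- the master substitution — yes, a natural case for it.
- a summation factor — the recursion divides its index rather than shifting it — there is no previous-term chain for a summation factor to telescope.
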